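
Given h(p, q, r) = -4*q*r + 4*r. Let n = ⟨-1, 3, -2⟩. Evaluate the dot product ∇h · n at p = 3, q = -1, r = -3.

∂h/∂p = 0
∂h/∂q = -4*r
∂h/∂r = -4*q + 4
∇h at (3, -1, -3) = (0, 12, 8)
∇h · n = (0)(-1) + (12)(3) + (8)(-2) = 20

20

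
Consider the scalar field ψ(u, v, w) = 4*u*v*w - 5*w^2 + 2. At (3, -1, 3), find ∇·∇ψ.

-10

∂²ψ/∂u² = 0
∂²ψ/∂v² = 0
∂²ψ/∂w² = -10
∇²ψ = -10
At (3, -1, 3): -10.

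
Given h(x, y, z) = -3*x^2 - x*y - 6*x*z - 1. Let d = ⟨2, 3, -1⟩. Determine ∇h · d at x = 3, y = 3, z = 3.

-69

∂h/∂x = -6*x - y - 6*z
∂h/∂y = -x
∂h/∂z = -6*x
∇h at (3, 3, 3) = (-39, -3, -18)
∇h · d = (-39)(2) + (-3)(3) + (-18)(-1) = -69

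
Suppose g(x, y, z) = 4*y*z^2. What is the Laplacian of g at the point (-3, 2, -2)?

16

∂²g/∂x² = 0
∂²g/∂y² = 0
∂²g/∂z² = 8*y
∇²g = 8*y
At (-3, 2, -2): 16.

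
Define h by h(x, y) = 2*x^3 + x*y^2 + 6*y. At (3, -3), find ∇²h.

42

∂²h/∂x² = 12*x
∂²h/∂y² = 2*x
∇²h = 14*x
At (3, -3): 42.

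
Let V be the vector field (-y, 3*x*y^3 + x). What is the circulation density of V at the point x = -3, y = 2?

∂V₂/∂x = 3*y^3 + 1
∂V₁/∂y = -1
Scalar curl = 3*y^3 + 2
At (-3, 2): 26.

26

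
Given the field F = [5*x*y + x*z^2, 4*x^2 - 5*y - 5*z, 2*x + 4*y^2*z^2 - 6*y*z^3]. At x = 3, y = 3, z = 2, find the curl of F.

(∇×F)₁ = ∂F₃/∂y − ∂F₂/∂z = 8*y*z^2 - 6*z^3 + 5
(∇×F)₂ = ∂F₁/∂z − ∂F₃/∂x = 2*x*z - 2
(∇×F)₃ = ∂F₂/∂x − ∂F₁/∂y = 3*x
∇×F = (8*y*z^2 - 6*z^3 + 5, 2*x*z - 2, 3*x)
At (3, 3, 2): (53, 10, 9).

(53, 10, 9)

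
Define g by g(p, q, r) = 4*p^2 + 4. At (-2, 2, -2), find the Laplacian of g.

∂²g/∂p² = 8
∂²g/∂q² = 0
∂²g/∂r² = 0
∇²g = 8
At (-2, 2, -2): 8.

8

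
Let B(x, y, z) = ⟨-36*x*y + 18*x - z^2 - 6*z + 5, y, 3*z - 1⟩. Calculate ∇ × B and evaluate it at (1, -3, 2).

(∇×B)₁ = ∂B₃/∂y − ∂B₂/∂z = 0
(∇×B)₂ = ∂B₁/∂z − ∂B₃/∂x = -2*z - 6
(∇×B)₃ = ∂B₂/∂x − ∂B₁/∂y = 36*x
∇×B = (0, -2*z - 6, 36*x)
At (1, -3, 2): (0, -10, 36).

(0, -10, 36)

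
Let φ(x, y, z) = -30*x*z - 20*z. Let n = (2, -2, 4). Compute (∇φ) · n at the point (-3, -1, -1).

∂φ/∂x = -30*z
∂φ/∂y = 0
∂φ/∂z = -30*x - 20
∇φ at (-3, -1, -1) = (30, 0, 70)
∇φ · n = (30)(2) + (0)(-2) + (70)(4) = 340

340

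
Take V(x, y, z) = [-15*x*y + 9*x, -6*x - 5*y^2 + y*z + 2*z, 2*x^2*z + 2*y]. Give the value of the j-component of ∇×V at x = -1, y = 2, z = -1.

-4

(∇×V)_2 = ∂V₁/∂z − ∂V₃/∂x
= 0 − (4*x*z)
= -4*x*z
At (-1, 2, -1): -4.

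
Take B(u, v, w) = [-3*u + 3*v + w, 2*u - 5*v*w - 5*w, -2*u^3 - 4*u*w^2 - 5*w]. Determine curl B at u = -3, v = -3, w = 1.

(-10, 59, -1)

(∇×B)₁ = ∂B₃/∂v − ∂B₂/∂w = 5*v + 5
(∇×B)₂ = ∂B₁/∂w − ∂B₃/∂u = 6*u^2 + 4*w^2 + 1
(∇×B)₃ = ∂B₂/∂u − ∂B₁/∂v = -1
∇×B = (5*v + 5, 6*u^2 + 4*w^2 + 1, -1)
At (-3, -3, 1): (-10, 59, -1).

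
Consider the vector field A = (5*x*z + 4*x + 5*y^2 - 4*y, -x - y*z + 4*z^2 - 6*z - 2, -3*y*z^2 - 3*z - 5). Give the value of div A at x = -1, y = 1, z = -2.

∂A₁/∂x = 5*z + 4
∂A₂/∂y = -z
∂A₃/∂z = -6*y*z - 3
∇·A = -6*y*z + 4*z + 1
At (-1, 1, -2): 5.

5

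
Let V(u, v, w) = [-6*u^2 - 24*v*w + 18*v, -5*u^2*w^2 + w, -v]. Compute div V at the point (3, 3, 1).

∂V₁/∂u = -12*u
∂V₂/∂v = 0
∂V₃/∂w = 0
∇·V = -12*u
At (3, 3, 1): -36.

-36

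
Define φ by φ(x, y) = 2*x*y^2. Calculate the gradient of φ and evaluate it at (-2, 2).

∂φ/∂x = 2*y^2
∂φ/∂y = 4*x*y
∇φ = (2*y^2, 4*x*y)
At (-2, 2): (8, -16).

(8, -16)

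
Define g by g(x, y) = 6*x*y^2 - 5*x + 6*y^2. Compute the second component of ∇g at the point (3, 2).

(∇g)_2 = ∂g/∂y = 12*x*y + 12*y
At (3, 2): 96.

96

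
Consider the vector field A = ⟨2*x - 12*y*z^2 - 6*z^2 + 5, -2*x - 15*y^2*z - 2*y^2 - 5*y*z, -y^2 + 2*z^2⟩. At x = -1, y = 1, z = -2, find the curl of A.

(18, 72, 46)

(∇×A)₁ = ∂A₃/∂y − ∂A₂/∂z = 15*y^2 + 3*y
(∇×A)₂ = ∂A₁/∂z − ∂A₃/∂x = -24*y*z - 12*z
(∇×A)₃ = ∂A₂/∂x − ∂A₁/∂y = 12*z^2 - 2
∇×A = (15*y^2 + 3*y, -24*y*z - 12*z, 12*z^2 - 2)
At (-1, 1, -2): (18, 72, 46).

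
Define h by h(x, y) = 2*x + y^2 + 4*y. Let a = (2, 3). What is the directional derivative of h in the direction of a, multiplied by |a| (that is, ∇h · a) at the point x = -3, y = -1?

10

∂h/∂x = 2
∂h/∂y = 2*y + 4
∇h at (-3, -1) = (2, 2)
∇h · a = (2)(2) + (2)(3) = 10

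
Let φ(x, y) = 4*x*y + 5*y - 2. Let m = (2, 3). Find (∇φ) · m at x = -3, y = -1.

-29

∂φ/∂x = 4*y
∂φ/∂y = 4*x + 5
∇φ at (-3, -1) = (-4, -7)
∇φ · m = (-4)(2) + (-7)(3) = -29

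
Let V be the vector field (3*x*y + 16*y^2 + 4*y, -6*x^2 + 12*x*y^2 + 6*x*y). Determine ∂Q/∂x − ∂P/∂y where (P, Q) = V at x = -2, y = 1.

12

∂V₂/∂x = -12*x + 12*y^2 + 6*y
∂V₁/∂y = 3*x + 32*y + 4
Scalar curl = -15*x + 12*y^2 - 26*y - 4
At (-2, 1): 12.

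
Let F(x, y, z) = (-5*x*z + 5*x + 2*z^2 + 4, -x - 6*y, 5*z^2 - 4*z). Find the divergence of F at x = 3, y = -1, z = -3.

-20

∂F₁/∂x = -5*z + 5
∂F₂/∂y = -6
∂F₃/∂z = 10*z - 4
∇·F = 5*z - 5
At (3, -1, -3): -20.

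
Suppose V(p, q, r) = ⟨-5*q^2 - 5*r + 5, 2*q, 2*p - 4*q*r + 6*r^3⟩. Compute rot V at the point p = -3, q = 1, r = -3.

(∇×V)₁ = ∂V₃/∂q − ∂V₂/∂r = -4*r
(∇×V)₂ = ∂V₁/∂r − ∂V₃/∂p = -7
(∇×V)₃ = ∂V₂/∂p − ∂V₁/∂q = 10*q
∇×V = (-4*r, -7, 10*q)
At (-3, 1, -3): (12, -7, 10).

(12, -7, 10)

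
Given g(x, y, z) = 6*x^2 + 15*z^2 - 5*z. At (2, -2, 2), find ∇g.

(24, 0, 55)

∂g/∂x = 12*x
∂g/∂y = 0
∂g/∂z = 30*z - 5
∇g = (12*x, 0, 30*z - 5)
At (2, -2, 2): (24, 0, 55).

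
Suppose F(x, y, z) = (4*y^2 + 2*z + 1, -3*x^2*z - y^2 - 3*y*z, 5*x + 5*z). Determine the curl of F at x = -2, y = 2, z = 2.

(∇×F)₁ = ∂F₃/∂y − ∂F₂/∂z = 3*x^2 + 3*y
(∇×F)₂ = ∂F₁/∂z − ∂F₃/∂x = -3
(∇×F)₃ = ∂F₂/∂x − ∂F₁/∂y = -6*x*z - 8*y
∇×F = (3*x^2 + 3*y, -3, -6*x*z - 8*y)
At (-2, 2, 2): (18, -3, 8).

(18, -3, 8)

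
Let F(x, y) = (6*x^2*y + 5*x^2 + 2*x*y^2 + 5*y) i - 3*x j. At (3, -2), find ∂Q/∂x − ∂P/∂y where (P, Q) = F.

∂F₂/∂x = -3
∂F₁/∂y = 6*x^2 + 4*x*y + 5
Scalar curl = -6*x^2 - 4*x*y - 8
At (3, -2): -38.

-38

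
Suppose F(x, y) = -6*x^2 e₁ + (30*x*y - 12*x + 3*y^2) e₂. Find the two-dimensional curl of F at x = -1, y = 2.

∂F₂/∂x = 30*y - 12
∂F₁/∂y = 0
Scalar curl = 30*y - 12
At (-1, 2): 48.

48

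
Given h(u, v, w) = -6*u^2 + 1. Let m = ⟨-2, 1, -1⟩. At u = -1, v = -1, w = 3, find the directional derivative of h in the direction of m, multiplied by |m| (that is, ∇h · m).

∂h/∂u = -12*u
∂h/∂v = 0
∂h/∂w = 0
∇h at (-1, -1, 3) = (12, 0, 0)
∇h · m = (12)(-2) + (0)(1) + (0)(-1) = -24

-24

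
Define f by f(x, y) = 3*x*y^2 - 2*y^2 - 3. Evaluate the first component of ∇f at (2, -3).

27

(∇f)_1 = ∂f/∂x = 3*y^2
At (2, -3): 27.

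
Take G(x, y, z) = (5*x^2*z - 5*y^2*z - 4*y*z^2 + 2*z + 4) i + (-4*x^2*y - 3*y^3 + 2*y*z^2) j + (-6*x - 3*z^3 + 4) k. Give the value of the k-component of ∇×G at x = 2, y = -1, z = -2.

(∇×G)_3 = ∂G₂/∂x − ∂G₁/∂y
= -8*x*y − (-10*y*z - 4*z^2)
= -8*x*y + 10*y*z + 4*z^2
At (2, -1, -2): 52.

52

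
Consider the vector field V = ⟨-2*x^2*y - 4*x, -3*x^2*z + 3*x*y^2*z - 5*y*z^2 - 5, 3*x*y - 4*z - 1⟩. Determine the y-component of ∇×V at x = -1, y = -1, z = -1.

(∇×V)_2 = ∂V₁/∂z − ∂V₃/∂x
= 0 − (3*y)
= -3*y
At (-1, -1, -1): 3.

3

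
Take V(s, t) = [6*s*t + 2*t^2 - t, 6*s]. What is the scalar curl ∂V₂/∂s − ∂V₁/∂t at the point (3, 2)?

-19

∂V₂/∂s = 6
∂V₁/∂t = 6*s + 4*t - 1
Scalar curl = -6*s - 4*t + 7
At (3, 2): -19.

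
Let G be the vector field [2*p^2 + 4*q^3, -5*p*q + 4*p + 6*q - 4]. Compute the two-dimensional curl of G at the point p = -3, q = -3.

-89

∂G₂/∂p = -5*q + 4
∂G₁/∂q = 12*q^2
Scalar curl = -12*q^2 - 5*q + 4
At (-3, -3): -89.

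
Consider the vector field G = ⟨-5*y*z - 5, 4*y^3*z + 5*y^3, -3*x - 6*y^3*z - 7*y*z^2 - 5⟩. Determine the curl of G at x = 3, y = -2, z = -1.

(∇×G)₁ = ∂G₃/∂y − ∂G₂/∂z = -4*y^3 - 18*y^2*z - 7*z^2
(∇×G)₂ = ∂G₁/∂z − ∂G₃/∂x = -5*y + 3
(∇×G)₃ = ∂G₂/∂x − ∂G₁/∂y = 5*z
∇×G = (-4*y^3 - 18*y^2*z - 7*z^2, -5*y + 3, 5*z)
At (3, -2, -1): (97, 13, -5).

(97, 13, -5)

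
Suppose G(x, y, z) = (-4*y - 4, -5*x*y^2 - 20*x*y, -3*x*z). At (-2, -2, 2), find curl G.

(0, 6, 24)

(∇×G)₁ = ∂G₃/∂y − ∂G₂/∂z = 0
(∇×G)₂ = ∂G₁/∂z − ∂G₃/∂x = 3*z
(∇×G)₃ = ∂G₂/∂x − ∂G₁/∂y = -5*y^2 - 20*y + 4
∇×G = (0, 3*z, -5*y^2 - 20*y + 4)
At (-2, -2, 2): (0, 6, 24).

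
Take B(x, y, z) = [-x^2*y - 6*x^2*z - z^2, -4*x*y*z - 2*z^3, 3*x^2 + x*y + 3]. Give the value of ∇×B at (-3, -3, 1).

(∇×B)₁ = ∂B₃/∂y − ∂B₂/∂z = 4*x*y + x + 6*z^2
(∇×B)₂ = ∂B₁/∂z − ∂B₃/∂x = -6*x^2 - 6*x - y - 2*z
(∇×B)₃ = ∂B₂/∂x − ∂B₁/∂y = x^2 - 4*y*z
∇×B = (4*x*y + x + 6*z^2, -6*x^2 - 6*x - y - 2*z, x^2 - 4*y*z)
At (-3, -3, 1): (39, -35, 21).

(39, -35, 21)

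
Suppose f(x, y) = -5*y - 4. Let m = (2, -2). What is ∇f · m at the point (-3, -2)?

∂f/∂x = 0
∂f/∂y = -5
∇f at (-3, -2) = (0, -5)
∇f · m = (0)(2) + (-5)(-2) = 10

10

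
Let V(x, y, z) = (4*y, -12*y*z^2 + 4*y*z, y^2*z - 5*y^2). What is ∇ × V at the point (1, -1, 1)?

(∇×V)₁ = ∂V₃/∂y − ∂V₂/∂z = 26*y*z - 14*y
(∇×V)₂ = ∂V₁/∂z − ∂V₃/∂x = 0
(∇×V)₃ = ∂V₂/∂x − ∂V₁/∂y = -4
∇×V = (26*y*z - 14*y, 0, -4)
At (1, -1, 1): (-12, 0, -4).

(-12, 0, -4)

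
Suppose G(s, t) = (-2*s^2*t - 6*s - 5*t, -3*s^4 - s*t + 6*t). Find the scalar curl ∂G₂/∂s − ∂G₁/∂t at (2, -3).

-80

∂G₂/∂s = -12*s^3 - t
∂G₁/∂t = -2*s^2 - 5
Scalar curl = -12*s^3 + 2*s^2 - t + 5
At (2, -3): -80.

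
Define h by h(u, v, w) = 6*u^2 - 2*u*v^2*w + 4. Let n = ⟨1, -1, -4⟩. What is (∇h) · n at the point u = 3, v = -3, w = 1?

∂h/∂u = 12*u - 2*v^2*w
∂h/∂v = -4*u*v*w
∂h/∂w = -2*u*v^2
∇h at (3, -3, 1) = (18, 36, -54)
∇h · n = (18)(1) + (36)(-1) + (-54)(-4) = 198

198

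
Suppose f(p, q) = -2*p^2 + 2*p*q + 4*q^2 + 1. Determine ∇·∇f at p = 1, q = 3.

∂²f/∂p² = -4
∂²f/∂q² = 8
∇²f = 4
At (1, 3): 4.

4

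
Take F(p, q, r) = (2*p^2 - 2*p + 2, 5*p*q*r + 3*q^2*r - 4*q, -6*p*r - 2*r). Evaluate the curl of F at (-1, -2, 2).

(-22, 12, -20)

(∇×F)₁ = ∂F₃/∂q − ∂F₂/∂r = -5*p*q - 3*q^2
(∇×F)₂ = ∂F₁/∂r − ∂F₃/∂p = 6*r
(∇×F)₃ = ∂F₂/∂p − ∂F₁/∂q = 5*q*r
∇×F = (-5*p*q - 3*q^2, 6*r, 5*q*r)
At (-1, -2, 2): (-22, 12, -20).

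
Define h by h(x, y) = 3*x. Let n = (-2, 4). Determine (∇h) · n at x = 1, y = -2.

∂h/∂x = 3
∂h/∂y = 0
∇h at (1, -2) = (3, 0)
∇h · n = (3)(-2) + (0)(4) = -6

-6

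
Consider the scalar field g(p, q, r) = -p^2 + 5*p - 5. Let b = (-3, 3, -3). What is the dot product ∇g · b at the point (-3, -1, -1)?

∂g/∂p = -2*p + 5
∂g/∂q = 0
∂g/∂r = 0
∇g at (-3, -1, -1) = (11, 0, 0)
∇g · b = (11)(-3) + (0)(3) + (0)(-3) = -33

-33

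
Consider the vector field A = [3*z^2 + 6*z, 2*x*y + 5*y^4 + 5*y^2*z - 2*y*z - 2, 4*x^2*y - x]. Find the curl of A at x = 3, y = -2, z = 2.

(∇×A)₁ = ∂A₃/∂y − ∂A₂/∂z = 4*x^2 - 5*y^2 + 2*y
(∇×A)₂ = ∂A₁/∂z − ∂A₃/∂x = -8*x*y + 6*z + 7
(∇×A)₃ = ∂A₂/∂x − ∂A₁/∂y = 2*y
∇×A = (4*x^2 - 5*y^2 + 2*y, -8*x*y + 6*z + 7, 2*y)
At (3, -2, 2): (12, 67, -4).

(12, 67, -4)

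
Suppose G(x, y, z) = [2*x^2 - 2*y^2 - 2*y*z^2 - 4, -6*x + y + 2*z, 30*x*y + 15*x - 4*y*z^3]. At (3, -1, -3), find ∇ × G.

(196, 3, 8)

(∇×G)₁ = ∂G₃/∂y − ∂G₂/∂z = 30*x - 4*z^3 - 2
(∇×G)₂ = ∂G₁/∂z − ∂G₃/∂x = -4*y*z - 30*y - 15
(∇×G)₃ = ∂G₂/∂x − ∂G₁/∂y = 4*y + 2*z^2 - 6
∇×G = (30*x - 4*z^3 - 2, -4*y*z - 30*y - 15, 4*y + 2*z^2 - 6)
At (3, -1, -3): (196, 3, 8).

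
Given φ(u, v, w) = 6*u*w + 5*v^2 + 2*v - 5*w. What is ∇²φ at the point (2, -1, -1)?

∂²φ/∂u² = 0
∂²φ/∂v² = 10
∂²φ/∂w² = 0
∇²φ = 10
At (2, -1, -1): 10.

10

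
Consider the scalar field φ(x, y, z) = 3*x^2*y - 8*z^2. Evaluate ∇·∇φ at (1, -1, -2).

-22

∂²φ/∂x² = 6*y
∂²φ/∂y² = 0
∂²φ/∂z² = -16
∇²φ = 6*y - 16
At (1, -1, -2): -22.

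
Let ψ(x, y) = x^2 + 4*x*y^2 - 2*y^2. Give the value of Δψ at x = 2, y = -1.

∂²ψ/∂x² = 2
∂²ψ/∂y² = 4*(2*x - 1)
∇²ψ = 8*x - 2
At (2, -1): 14.

14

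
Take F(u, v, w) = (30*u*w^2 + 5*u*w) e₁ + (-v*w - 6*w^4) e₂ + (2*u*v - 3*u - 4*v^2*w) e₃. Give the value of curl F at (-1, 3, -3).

(-575, 172, 0)

(∇×F)₁ = ∂F₃/∂v − ∂F₂/∂w = 2*u - 8*v*w + v + 24*w^3
(∇×F)₂ = ∂F₁/∂w − ∂F₃/∂u = 60*u*w + 5*u - 2*v + 3
(∇×F)₃ = ∂F₂/∂u − ∂F₁/∂v = 0
∇×F = (2*u - 8*v*w + v + 24*w^3, 60*u*w + 5*u - 2*v + 3, 0)
At (-1, 3, -3): (-575, 172, 0).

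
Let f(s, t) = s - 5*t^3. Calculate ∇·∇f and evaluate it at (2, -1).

∂²f/∂s² = 0
∂²f/∂t² = -30*t
∇²f = -30*t
At (2, -1): 30.

30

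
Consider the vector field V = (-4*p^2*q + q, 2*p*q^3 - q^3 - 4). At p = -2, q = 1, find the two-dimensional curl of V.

∂V₂/∂p = 2*q^3
∂V₁/∂q = -4*p^2 + 1
Scalar curl = 4*p^2 + 2*q^3 - 1
At (-2, 1): 17.

17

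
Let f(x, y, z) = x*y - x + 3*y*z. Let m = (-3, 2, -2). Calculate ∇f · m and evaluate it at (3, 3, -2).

-30

∂f/∂x = y - 1
∂f/∂y = x + 3*z
∂f/∂z = 3*y
∇f at (3, 3, -2) = (2, -3, 9)
∇f · m = (2)(-3) + (-3)(2) + (9)(-2) = -30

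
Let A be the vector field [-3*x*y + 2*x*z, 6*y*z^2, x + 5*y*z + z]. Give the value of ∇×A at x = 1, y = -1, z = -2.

(∇×A)₁ = ∂A₃/∂y − ∂A₂/∂z = -12*y*z + 5*z
(∇×A)₂ = ∂A₁/∂z − ∂A₃/∂x = 2*x - 1
(∇×A)₃ = ∂A₂/∂x − ∂A₁/∂y = 3*x
∇×A = (-12*y*z + 5*z, 2*x - 1, 3*x)
At (1, -1, -2): (-34, 1, 3).

(-34, 1, 3)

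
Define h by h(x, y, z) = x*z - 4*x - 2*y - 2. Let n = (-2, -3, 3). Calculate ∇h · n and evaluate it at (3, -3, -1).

25

∂h/∂x = z - 4
∂h/∂y = -2
∂h/∂z = x
∇h at (3, -3, -1) = (-5, -2, 3)
∇h · n = (-5)(-2) + (-2)(-3) + (3)(3) = 25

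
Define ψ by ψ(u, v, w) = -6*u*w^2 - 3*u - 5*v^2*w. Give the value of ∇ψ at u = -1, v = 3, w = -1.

∂ψ/∂u = -6*w^2 - 3
∂ψ/∂v = -10*v*w
∂ψ/∂w = -12*u*w - 5*v^2
∇ψ = (-6*w^2 - 3, -10*v*w, -12*u*w - 5*v^2)
At (-1, 3, -1): (-9, 30, -57).

(-9, 30, -57)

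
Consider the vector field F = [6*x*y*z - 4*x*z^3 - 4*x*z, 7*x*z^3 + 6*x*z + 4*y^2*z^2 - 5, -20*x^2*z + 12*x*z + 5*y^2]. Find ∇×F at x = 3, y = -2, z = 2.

(-354, 24, 32)

(∇×F)₁ = ∂F₃/∂y − ∂F₂/∂z = -21*x*z^2 - 6*x - 8*y^2*z + 10*y
(∇×F)₂ = ∂F₁/∂z − ∂F₃/∂x = 6*x*y - 12*x*z^2 + 40*x*z - 4*x - 12*z
(∇×F)₃ = ∂F₂/∂x − ∂F₁/∂y = -6*x*z + 7*z^3 + 6*z
∇×F = (-21*x*z^2 - 6*x - 8*y^2*z + 10*y, 6*x*y - 12*x*z^2 + 40*x*z - 4*x - 12*z, -6*x*z + 7*z^3 + 6*z)
At (3, -2, 2): (-354, 24, 32).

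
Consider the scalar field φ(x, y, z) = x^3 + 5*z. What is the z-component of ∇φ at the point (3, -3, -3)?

5

(∇φ)_3 = ∂φ/∂z = 5
At (3, -3, -3): 5.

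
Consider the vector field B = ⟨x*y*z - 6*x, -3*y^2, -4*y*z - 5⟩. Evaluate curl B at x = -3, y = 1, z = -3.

(∇×B)₁ = ∂B₃/∂y − ∂B₂/∂z = -4*z
(∇×B)₂ = ∂B₁/∂z − ∂B₃/∂x = x*y
(∇×B)₃ = ∂B₂/∂x − ∂B₁/∂y = -x*z
∇×B = (-4*z, x*y, -x*z)
At (-3, 1, -3): (12, -3, -9).

(12, -3, -9)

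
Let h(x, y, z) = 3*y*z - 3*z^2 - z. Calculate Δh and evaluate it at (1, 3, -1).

-6

∂²h/∂x² = 0
∂²h/∂y² = 0
∂²h/∂z² = -6
∇²h = -6
At (1, 3, -1): -6.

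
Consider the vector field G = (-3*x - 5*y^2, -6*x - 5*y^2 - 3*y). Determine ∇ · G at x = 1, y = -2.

∂G₁/∂x = -3
∂G₂/∂y = -10*y - 3
∇·G = -10*y - 6
At (1, -2): 14.

14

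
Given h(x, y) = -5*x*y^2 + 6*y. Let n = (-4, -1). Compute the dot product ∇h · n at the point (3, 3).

264

∂h/∂x = -5*y^2
∂h/∂y = -10*x*y + 6
∇h at (3, 3) = (-45, -84)
∇h · n = (-45)(-4) + (-84)(-1) = 264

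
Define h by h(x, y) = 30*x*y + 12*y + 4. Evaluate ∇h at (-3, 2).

∂h/∂x = 30*y
∂h/∂y = 30*x + 12
∇h = (30*y, 30*x + 12)
At (-3, 2): (60, -78).

(60, -78)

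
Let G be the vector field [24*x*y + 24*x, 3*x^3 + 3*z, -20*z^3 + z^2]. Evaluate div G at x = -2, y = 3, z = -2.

-148

∂G₁/∂x = 24*y + 24
∂G₂/∂y = 0
∂G₃/∂z = -60*z^2 + 2*z
∇·G = 24*y - 60*z^2 + 2*z + 24
At (-2, 3, -2): -148.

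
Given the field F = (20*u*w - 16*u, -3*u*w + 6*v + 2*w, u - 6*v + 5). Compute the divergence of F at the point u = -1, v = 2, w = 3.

50

∂F₁/∂u = 20*w - 16
∂F₂/∂v = 6
∂F₃/∂w = 0
∇·F = 20*w - 10
At (-1, 2, 3): 50.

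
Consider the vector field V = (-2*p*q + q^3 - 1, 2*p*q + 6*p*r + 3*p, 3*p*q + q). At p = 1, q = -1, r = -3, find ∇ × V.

(∇×V)₁ = ∂V₃/∂q − ∂V₂/∂r = -3*p + 1
(∇×V)₂ = ∂V₁/∂r − ∂V₃/∂p = -3*q
(∇×V)₃ = ∂V₂/∂p − ∂V₁/∂q = 2*p - 3*q^2 + 2*q + 6*r + 3
∇×V = (-3*p + 1, -3*q, 2*p - 3*q^2 + 2*q + 6*r + 3)
At (1, -1, -3): (-2, 3, -18).

(-2, 3, -18)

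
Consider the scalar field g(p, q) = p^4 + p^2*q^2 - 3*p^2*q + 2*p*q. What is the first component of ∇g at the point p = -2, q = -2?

(∇g)_1 = ∂g/∂p = 4*p^3 + 2*p*q^2 - 6*p*q + 2*q
At (-2, -2): -76.

-76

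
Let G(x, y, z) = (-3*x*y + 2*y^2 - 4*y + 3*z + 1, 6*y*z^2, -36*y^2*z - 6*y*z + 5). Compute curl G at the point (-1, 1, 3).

(-270, 3, -3)

(∇×G)₁ = ∂G₃/∂y − ∂G₂/∂z = -84*y*z - 6*z
(∇×G)₂ = ∂G₁/∂z − ∂G₃/∂x = 3
(∇×G)₃ = ∂G₂/∂x − ∂G₁/∂y = 3*x - 4*y + 4
∇×G = (-84*y*z - 6*z, 3, 3*x - 4*y + 4)
At (-1, 1, 3): (-270, 3, -3).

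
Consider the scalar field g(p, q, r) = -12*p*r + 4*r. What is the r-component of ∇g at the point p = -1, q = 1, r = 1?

(∇g)_3 = ∂g/∂r = -12*p + 4
At (-1, 1, 1): 16.

16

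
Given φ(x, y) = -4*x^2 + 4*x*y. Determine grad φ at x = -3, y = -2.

∂φ/∂x = -8*x + 4*y
∂φ/∂y = 4*x
∇φ = (-8*x + 4*y, 4*x)
At (-3, -2): (16, -12).

(16, -12)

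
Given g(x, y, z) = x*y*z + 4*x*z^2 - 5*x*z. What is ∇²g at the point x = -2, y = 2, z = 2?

∂²g/∂x² = 0
∂²g/∂y² = 0
∂²g/∂z² = 8*x
∇²g = 8*x
At (-2, 2, 2): -16.

-16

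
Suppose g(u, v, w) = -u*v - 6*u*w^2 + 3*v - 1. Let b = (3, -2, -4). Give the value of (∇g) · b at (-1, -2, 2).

-170

∂g/∂u = -v - 6*w^2
∂g/∂v = -u + 3
∂g/∂w = -12*u*w
∇g at (-1, -2, 2) = (-22, 4, 24)
∇g · b = (-22)(3) + (4)(-2) + (24)(-4) = -170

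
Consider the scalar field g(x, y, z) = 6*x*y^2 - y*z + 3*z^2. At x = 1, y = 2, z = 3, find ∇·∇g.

∂²g/∂x² = 0
∂²g/∂y² = 12*x
∂²g/∂z² = 6
∇²g = 12*x + 6
At (1, 2, 3): 18.

18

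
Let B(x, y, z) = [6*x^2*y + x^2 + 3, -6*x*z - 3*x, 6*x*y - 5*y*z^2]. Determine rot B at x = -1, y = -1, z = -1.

(-17, 6, -3)

(∇×B)₁ = ∂B₃/∂y − ∂B₂/∂z = 12*x - 5*z^2
(∇×B)₂ = ∂B₁/∂z − ∂B₃/∂x = -6*y
(∇×B)₃ = ∂B₂/∂x − ∂B₁/∂y = -6*x^2 - 6*z - 3
∇×B = (12*x - 5*z^2, -6*y, -6*x^2 - 6*z - 3)
At (-1, -1, -1): (-17, 6, -3).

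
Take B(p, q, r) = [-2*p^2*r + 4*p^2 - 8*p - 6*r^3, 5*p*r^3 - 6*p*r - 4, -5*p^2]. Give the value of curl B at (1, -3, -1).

(∇×B)₁ = ∂B₃/∂q − ∂B₂/∂r = -15*p*r^2 + 6*p
(∇×B)₂ = ∂B₁/∂r − ∂B₃/∂p = -2*p^2 + 10*p - 18*r^2
(∇×B)₃ = ∂B₂/∂p − ∂B₁/∂q = 5*r^3 - 6*r
∇×B = (-15*p*r^2 + 6*p, -2*p^2 + 10*p - 18*r^2, 5*r^3 - 6*r)
At (1, -3, -1): (-9, -10, 1).

(-9, -10, 1)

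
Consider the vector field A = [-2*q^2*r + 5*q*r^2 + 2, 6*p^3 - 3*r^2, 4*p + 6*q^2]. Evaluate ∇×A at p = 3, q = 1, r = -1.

(6, -16, 153)

(∇×A)₁ = ∂A₃/∂q − ∂A₂/∂r = 12*q + 6*r
(∇×A)₂ = ∂A₁/∂r − ∂A₃/∂p = -2*q^2 + 10*q*r - 4
(∇×A)₃ = ∂A₂/∂p − ∂A₁/∂q = 18*p^2 + 4*q*r - 5*r^2
∇×A = (12*q + 6*r, -2*q^2 + 10*q*r - 4, 18*p^2 + 4*q*r - 5*r^2)
At (3, 1, -1): (6, -16, 153).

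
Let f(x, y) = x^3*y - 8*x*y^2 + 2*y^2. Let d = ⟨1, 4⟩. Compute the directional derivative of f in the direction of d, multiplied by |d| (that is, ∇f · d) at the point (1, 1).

-49

∂f/∂x = 3*x^2*y - 8*y^2
∂f/∂y = x^3 - 16*x*y + 4*y
∇f at (1, 1) = (-5, -11)
∇f · d = (-5)(1) + (-11)(4) = -49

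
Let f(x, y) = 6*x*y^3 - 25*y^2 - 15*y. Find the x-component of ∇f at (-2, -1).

(∇f)_1 = ∂f/∂x = 6*y^3
At (-2, -1): -6.

-6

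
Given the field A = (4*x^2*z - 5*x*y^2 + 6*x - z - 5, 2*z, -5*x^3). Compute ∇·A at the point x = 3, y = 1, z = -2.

∂A₁/∂x = 8*x*z - 5*y^2 + 6
∂A₂/∂y = 0
∂A₃/∂z = 0
∇·A = 8*x*z - 5*y^2 + 6
At (3, 1, -2): -47.

-47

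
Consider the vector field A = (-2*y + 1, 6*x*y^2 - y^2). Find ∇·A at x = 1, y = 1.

10

∂A₁/∂x = 0
∂A₂/∂y = 12*x*y - 2*y
∇·A = 12*x*y - 2*y
At (1, 1): 10.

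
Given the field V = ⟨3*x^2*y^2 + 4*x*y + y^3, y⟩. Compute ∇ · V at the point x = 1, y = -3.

∂V₁/∂x = 6*x*y^2 + 4*y
∂V₂/∂y = 1
∇·V = 6*x*y^2 + 4*y + 1
At (1, -3): 43.

43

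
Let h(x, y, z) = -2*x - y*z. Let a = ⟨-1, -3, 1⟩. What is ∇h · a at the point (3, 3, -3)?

∂h/∂x = -2
∂h/∂y = -z
∂h/∂z = -y
∇h at (3, 3, -3) = (-2, 3, -3)
∇h · a = (-2)(-1) + (3)(-3) + (-3)(1) = -10

-10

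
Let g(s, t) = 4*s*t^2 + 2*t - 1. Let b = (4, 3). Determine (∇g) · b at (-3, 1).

-50

∂g/∂s = 4*t^2
∂g/∂t = 8*s*t + 2
∇g at (-3, 1) = (4, -22)
∇g · b = (4)(4) + (-22)(3) = -50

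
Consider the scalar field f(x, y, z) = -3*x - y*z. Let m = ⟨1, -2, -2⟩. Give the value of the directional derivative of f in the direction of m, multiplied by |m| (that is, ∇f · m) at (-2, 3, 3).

∂f/∂x = -3
∂f/∂y = -z
∂f/∂z = -y
∇f at (-2, 3, 3) = (-3, -3, -3)
∇f · m = (-3)(1) + (-3)(-2) + (-3)(-2) = 9

9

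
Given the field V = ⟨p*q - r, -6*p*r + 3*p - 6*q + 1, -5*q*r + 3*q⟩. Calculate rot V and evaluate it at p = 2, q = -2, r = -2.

(∇×V)₁ = ∂V₃/∂q − ∂V₂/∂r = 6*p - 5*r + 3
(∇×V)₂ = ∂V₁/∂r − ∂V₃/∂p = -1
(∇×V)₃ = ∂V₂/∂p − ∂V₁/∂q = -p - 6*r + 3
∇×V = (6*p - 5*r + 3, -1, -p - 6*r + 3)
At (2, -2, -2): (25, -1, 13).

(25, -1, 13)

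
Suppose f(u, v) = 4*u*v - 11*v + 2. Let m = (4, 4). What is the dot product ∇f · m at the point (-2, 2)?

∂f/∂u = 4*v
∂f/∂v = 4*u - 11
∇f at (-2, 2) = (8, -19)
∇f · m = (8)(4) + (-19)(4) = -44

-44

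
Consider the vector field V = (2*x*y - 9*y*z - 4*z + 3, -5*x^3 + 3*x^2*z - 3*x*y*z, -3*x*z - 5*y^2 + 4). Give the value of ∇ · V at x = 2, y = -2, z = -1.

-4

∂V₁/∂x = 2*y
∂V₂/∂y = -3*x*z
∂V₃/∂z = -3*x
∇·V = -3*x*z - 3*x + 2*y
At (2, -2, -1): -4.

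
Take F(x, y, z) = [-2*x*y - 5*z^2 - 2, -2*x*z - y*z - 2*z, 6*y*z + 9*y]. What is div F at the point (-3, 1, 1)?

3

∂F₁/∂x = -2*y
∂F₂/∂y = -z
∂F₃/∂z = 6*y
∇·F = 4*y - z
At (-3, 1, 1): 3.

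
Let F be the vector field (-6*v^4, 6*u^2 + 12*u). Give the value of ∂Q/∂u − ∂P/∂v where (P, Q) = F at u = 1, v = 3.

672

∂F₂/∂u = 12*u + 12
∂F₁/∂v = -24*v^3
Scalar curl = 12*u + 24*v^3 + 12
At (1, 3): 672.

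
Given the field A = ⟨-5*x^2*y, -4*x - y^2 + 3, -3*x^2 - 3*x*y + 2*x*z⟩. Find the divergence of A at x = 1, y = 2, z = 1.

-22

∂A₁/∂x = -10*x*y
∂A₂/∂y = -2*y
∂A₃/∂z = 2*x
∇·A = -10*x*y + 2*x - 2*y
At (1, 2, 1): -22.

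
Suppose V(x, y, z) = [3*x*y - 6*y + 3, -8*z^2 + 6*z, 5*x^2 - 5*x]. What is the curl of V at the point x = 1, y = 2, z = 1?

(10, -5, 3)

(∇×V)₁ = ∂V₃/∂y − ∂V₂/∂z = 16*z - 6
(∇×V)₂ = ∂V₁/∂z − ∂V₃/∂x = -10*x + 5
(∇×V)₃ = ∂V₂/∂x − ∂V₁/∂y = -3*x + 6
∇×V = (16*z - 6, -10*x + 5, -3*x + 6)
At (1, 2, 1): (10, -5, 3).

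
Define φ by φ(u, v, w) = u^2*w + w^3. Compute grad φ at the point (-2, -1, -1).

∂φ/∂u = 2*u*w
∂φ/∂v = 0
∂φ/∂w = u^2 + 3*w^2
∇φ = (2*u*w, 0, u^2 + 3*w^2)
At (-2, -1, -1): (4, 0, 7).

(4, 0, 7)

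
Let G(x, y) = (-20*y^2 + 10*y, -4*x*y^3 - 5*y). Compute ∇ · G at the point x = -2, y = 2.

∂G₁/∂x = 0
∂G₂/∂y = -12*x*y^2 - 5
∇·G = -12*x*y^2 - 5
At (-2, 2): 91.

91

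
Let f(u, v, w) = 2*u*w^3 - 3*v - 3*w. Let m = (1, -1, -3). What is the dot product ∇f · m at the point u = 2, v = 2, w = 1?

∂f/∂u = 2*w^3
∂f/∂v = -3
∂f/∂w = 6*u*w^2 - 3
∇f at (2, 2, 1) = (2, -3, 9)
∇f · m = (2)(1) + (-3)(-1) + (9)(-3) = -22

-22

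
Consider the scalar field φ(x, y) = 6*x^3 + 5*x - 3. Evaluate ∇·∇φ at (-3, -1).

∂²φ/∂x² = 36*x
∂²φ/∂y² = 0
∇²φ = 36*x
At (-3, -1): -108.

-108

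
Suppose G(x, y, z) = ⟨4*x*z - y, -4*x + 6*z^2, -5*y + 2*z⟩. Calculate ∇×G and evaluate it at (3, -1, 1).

(-17, 12, -3)

(∇×G)₁ = ∂G₃/∂y − ∂G₂/∂z = -12*z - 5
(∇×G)₂ = ∂G₁/∂z − ∂G₃/∂x = 4*x
(∇×G)₃ = ∂G₂/∂x − ∂G₁/∂y = -3
∇×G = (-12*z - 5, 4*x, -3)
At (3, -1, 1): (-17, 12, -3).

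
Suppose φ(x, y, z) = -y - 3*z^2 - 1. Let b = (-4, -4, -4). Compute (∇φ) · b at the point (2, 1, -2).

-44

∂φ/∂x = 0
∂φ/∂y = -1
∂φ/∂z = -6*z
∇φ at (2, 1, -2) = (0, -1, 12)
∇φ · b = (0)(-4) + (-1)(-4) + (12)(-4) = -44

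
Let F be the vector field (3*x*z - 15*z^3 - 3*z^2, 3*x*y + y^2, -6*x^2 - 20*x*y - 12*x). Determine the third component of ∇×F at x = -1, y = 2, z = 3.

(∇×F)_3 = ∂F₂/∂x − ∂F₁/∂y
= 3*y − (0)
= 3*y
At (-1, 2, 3): 6.

6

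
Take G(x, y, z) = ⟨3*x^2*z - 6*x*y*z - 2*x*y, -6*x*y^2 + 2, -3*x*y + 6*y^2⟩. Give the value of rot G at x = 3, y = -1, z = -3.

(∇×G)₁ = ∂G₃/∂y − ∂G₂/∂z = -3*x + 12*y
(∇×G)₂ = ∂G₁/∂z − ∂G₃/∂x = 3*x^2 - 6*x*y + 3*y
(∇×G)₃ = ∂G₂/∂x − ∂G₁/∂y = 6*x*z + 2*x - 6*y^2
∇×G = (-3*x + 12*y, 3*x^2 - 6*x*y + 3*y, 6*x*z + 2*x - 6*y^2)
At (3, -1, -3): (-21, 42, -54).

(-21, 42, -54)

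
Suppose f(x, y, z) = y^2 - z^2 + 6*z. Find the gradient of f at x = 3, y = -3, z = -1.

∂f/∂x = 0
∂f/∂y = 2*y
∂f/∂z = -2*z + 6
∇f = (0, 2*y, -2*z + 6)
At (3, -3, -1): (0, -6, 8).

(0, -6, 8)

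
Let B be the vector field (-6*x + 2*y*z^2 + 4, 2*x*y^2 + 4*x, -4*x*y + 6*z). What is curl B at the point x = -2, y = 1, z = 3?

(8, 16, -12)

(∇×B)₁ = ∂B₃/∂y − ∂B₂/∂z = -4*x
(∇×B)₂ = ∂B₁/∂z − ∂B₃/∂x = 4*y*z + 4*y
(∇×B)₃ = ∂B₂/∂x − ∂B₁/∂y = 2*y^2 - 2*z^2 + 4
∇×B = (-4*x, 4*y*z + 4*y, 2*y^2 - 2*z^2 + 4)
At (-2, 1, 3): (8, 16, -12).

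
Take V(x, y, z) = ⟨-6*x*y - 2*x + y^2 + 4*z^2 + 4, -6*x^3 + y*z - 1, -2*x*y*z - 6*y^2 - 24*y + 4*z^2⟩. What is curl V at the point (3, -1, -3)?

(∇×V)₁ = ∂V₃/∂y − ∂V₂/∂z = -2*x*z - 13*y - 24
(∇×V)₂ = ∂V₁/∂z − ∂V₃/∂x = 2*y*z + 8*z
(∇×V)₃ = ∂V₂/∂x − ∂V₁/∂y = -18*x^2 + 6*x - 2*y
∇×V = (-2*x*z - 13*y - 24, 2*y*z + 8*z, -18*x^2 + 6*x - 2*y)
At (3, -1, -3): (7, -18, -142).

(7, -18, -142)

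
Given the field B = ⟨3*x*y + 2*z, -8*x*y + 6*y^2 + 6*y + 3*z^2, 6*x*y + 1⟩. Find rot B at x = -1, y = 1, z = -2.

(∇×B)₁ = ∂B₃/∂y − ∂B₂/∂z = 6*x - 6*z
(∇×B)₂ = ∂B₁/∂z − ∂B₃/∂x = -6*y + 2
(∇×B)₃ = ∂B₂/∂x − ∂B₁/∂y = -3*x - 8*y
∇×B = (6*x - 6*z, -6*y + 2, -3*x - 8*y)
At (-1, 1, -2): (6, -4, -5).

(6, -4, -5)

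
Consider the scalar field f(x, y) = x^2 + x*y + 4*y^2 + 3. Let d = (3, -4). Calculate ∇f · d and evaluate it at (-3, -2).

∂f/∂x = 2*x + y
∂f/∂y = x + 8*y
∇f at (-3, -2) = (-8, -19)
∇f · d = (-8)(3) + (-19)(-4) = 52

52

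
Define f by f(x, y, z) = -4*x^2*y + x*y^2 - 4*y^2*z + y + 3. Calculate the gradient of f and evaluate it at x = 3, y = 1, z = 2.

(-23, -45, -4)

∂f/∂x = -8*x*y + y^2
∂f/∂y = -4*x^2 + 2*x*y - 8*y*z + 1
∂f/∂z = -4*y^2
∇f = (-8*x*y + y^2, -4*x^2 + 2*x*y - 8*y*z + 1, -4*y^2)
At (3, 1, 2): (-23, -45, -4).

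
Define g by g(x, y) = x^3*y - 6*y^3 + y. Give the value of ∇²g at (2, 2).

∂²g/∂x² = 6*x*y
∂²g/∂y² = -36*y
∇²g = 6*x*y - 36*y
At (2, 2): -48.

-48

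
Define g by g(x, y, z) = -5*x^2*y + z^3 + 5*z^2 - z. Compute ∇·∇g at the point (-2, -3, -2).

∂²g/∂x² = -10*y
∂²g/∂y² = 0
∂²g/∂z² = 2*(3*z + 5)
∇²g = -10*y + 6*z + 10
At (-2, -3, -2): 28.

28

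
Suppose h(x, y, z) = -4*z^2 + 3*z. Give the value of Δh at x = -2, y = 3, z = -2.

∂²h/∂x² = 0
∂²h/∂y² = 0
∂²h/∂z² = -8
∇²h = -8
At (-2, 3, -2): -8.

-8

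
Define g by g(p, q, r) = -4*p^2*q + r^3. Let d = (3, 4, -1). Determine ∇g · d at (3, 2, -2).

-300

∂g/∂p = -8*p*q
∂g/∂q = -4*p^2
∂g/∂r = 3*r^2
∇g at (3, 2, -2) = (-48, -36, 12)
∇g · d = (-48)(3) + (-36)(4) + (12)(-1) = -300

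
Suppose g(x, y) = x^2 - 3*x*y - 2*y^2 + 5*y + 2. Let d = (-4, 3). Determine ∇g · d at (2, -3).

∂g/∂x = 2*x - 3*y
∂g/∂y = -3*x - 4*y + 5
∇g at (2, -3) = (13, 11)
∇g · d = (13)(-4) + (11)(3) = -19

-19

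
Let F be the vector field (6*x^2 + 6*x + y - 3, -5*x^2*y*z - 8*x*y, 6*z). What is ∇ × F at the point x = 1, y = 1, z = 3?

(∇×F)₁ = ∂F₃/∂y − ∂F₂/∂z = 5*x^2*y
(∇×F)₂ = ∂F₁/∂z − ∂F₃/∂x = 0
(∇×F)₃ = ∂F₂/∂x − ∂F₁/∂y = -10*x*y*z - 8*y - 1
∇×F = (5*x^2*y, 0, -10*x*y*z - 8*y - 1)
At (1, 1, 3): (5, 0, -39).

(5, 0, -39)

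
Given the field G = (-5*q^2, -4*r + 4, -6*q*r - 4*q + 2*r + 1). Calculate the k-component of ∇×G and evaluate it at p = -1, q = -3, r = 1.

-30

(∇×G)_3 = ∂G₂/∂p − ∂G₁/∂q
= 0 − (-10*q)
= 10*q
At (-1, -3, 1): -30.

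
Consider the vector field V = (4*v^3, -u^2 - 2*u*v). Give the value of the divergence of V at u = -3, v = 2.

∂V₁/∂u = 0
∂V₂/∂v = -2*u
∇·V = -2*u
At (-3, 2): 6.

6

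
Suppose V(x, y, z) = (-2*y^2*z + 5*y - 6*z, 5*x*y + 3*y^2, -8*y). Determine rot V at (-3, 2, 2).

(-8, -14, 21)

(∇×V)₁ = ∂V₃/∂y − ∂V₂/∂z = -8
(∇×V)₂ = ∂V₁/∂z − ∂V₃/∂x = -2*y^2 - 6
(∇×V)₃ = ∂V₂/∂x − ∂V₁/∂y = 4*y*z + 5*y - 5
∇×V = (-8, -2*y^2 - 6, 4*y*z + 5*y - 5)
At (-3, 2, 2): (-8, -14, 21).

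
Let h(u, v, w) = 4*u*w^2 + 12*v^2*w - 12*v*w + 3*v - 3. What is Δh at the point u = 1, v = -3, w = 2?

∂²h/∂u² = 0
∂²h/∂v² = 24*w
∂²h/∂w² = 8*u
∇²h = 8*u + 24*w
At (1, -3, 2): 56.

56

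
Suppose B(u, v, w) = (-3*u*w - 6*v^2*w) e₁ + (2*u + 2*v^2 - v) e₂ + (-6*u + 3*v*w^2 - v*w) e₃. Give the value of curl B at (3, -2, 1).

(2, -27, -22)

(∇×B)₁ = ∂B₃/∂v − ∂B₂/∂w = 3*w^2 - w
(∇×B)₂ = ∂B₁/∂w − ∂B₃/∂u = -3*u - 6*v^2 + 6
(∇×B)₃ = ∂B₂/∂u − ∂B₁/∂v = 12*v*w + 2
∇×B = (3*w^2 - w, -3*u - 6*v^2 + 6, 12*v*w + 2)
At (3, -2, 1): (2, -27, -22).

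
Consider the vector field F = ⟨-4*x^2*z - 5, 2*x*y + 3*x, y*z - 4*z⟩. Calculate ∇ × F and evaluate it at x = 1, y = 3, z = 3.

(3, -4, 9)

(∇×F)₁ = ∂F₃/∂y − ∂F₂/∂z = z
(∇×F)₂ = ∂F₁/∂z − ∂F₃/∂x = -4*x^2
(∇×F)₃ = ∂F₂/∂x − ∂F₁/∂y = 2*y + 3
∇×F = (z, -4*x^2, 2*y + 3)
At (1, 3, 3): (3, -4, 9).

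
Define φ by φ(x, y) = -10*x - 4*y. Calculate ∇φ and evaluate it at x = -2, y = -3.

∂φ/∂x = -10
∂φ/∂y = -4
∇φ = (-10, -4)
At (-2, -3): (-10, -4).

(-10, -4)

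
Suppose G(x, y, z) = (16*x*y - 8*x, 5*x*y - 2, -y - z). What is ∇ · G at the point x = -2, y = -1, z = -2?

-35

∂G₁/∂x = 16*y - 8
∂G₂/∂y = 5*x
∂G₃/∂z = -1
∇·G = 5*x + 16*y - 9
At (-2, -1, -2): -35.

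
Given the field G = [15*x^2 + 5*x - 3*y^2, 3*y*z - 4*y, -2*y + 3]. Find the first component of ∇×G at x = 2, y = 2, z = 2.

-8

(∇×G)_1 = ∂G₃/∂y − ∂G₂/∂z
= -2 − (3*y)
= -3*y - 2
At (2, 2, 2): -8.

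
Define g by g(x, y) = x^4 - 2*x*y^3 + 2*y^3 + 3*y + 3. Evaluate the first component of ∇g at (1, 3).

(∇g)_1 = ∂g/∂x = 4*x^3 - 2*y^3
At (1, 3): -50.

-50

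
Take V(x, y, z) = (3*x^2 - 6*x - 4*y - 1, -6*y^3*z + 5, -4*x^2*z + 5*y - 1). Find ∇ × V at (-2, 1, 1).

(11, -16, 4)

(∇×V)₁ = ∂V₃/∂y − ∂V₂/∂z = 6*y^3 + 5
(∇×V)₂ = ∂V₁/∂z − ∂V₃/∂x = 8*x*z
(∇×V)₃ = ∂V₂/∂x − ∂V₁/∂y = 4
∇×V = (6*y^3 + 5, 8*x*z, 4)
At (-2, 1, 1): (11, -16, 4).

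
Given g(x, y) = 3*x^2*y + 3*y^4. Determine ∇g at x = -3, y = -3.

∂g/∂x = 6*x*y
∂g/∂y = 3*x^2 + 12*y^3
∇g = (6*x*y, 3*x^2 + 12*y^3)
At (-3, -3): (54, -297).

(54, -297)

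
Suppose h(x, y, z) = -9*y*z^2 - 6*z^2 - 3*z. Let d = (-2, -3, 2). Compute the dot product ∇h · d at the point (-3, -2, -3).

93

∂h/∂x = 0
∂h/∂y = -9*z^2
∂h/∂z = -18*y*z - 12*z - 3
∇h at (-3, -2, -3) = (0, -81, -75)
∇h · d = (0)(-2) + (-81)(-3) + (-75)(2) = 93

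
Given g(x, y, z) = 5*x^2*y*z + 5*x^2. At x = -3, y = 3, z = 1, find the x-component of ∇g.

-120

(∇g)_1 = ∂g/∂x = 10*x*y*z + 10*x
At (-3, 3, 1): -120.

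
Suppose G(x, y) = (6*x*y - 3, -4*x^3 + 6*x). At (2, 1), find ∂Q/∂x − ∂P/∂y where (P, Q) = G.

∂G₂/∂x = -12*x^2 + 6
∂G₁/∂y = 6*x
Scalar curl = -12*x^2 - 6*x + 6
At (2, 1): -54.

-54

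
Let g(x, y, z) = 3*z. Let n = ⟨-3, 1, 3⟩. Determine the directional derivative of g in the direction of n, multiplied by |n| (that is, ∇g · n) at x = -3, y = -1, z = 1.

∂g/∂x = 0
∂g/∂y = 0
∂g/∂z = 3
∇g at (-3, -1, 1) = (0, 0, 3)
∇g · n = (0)(-3) + (0)(1) + (3)(3) = 9

9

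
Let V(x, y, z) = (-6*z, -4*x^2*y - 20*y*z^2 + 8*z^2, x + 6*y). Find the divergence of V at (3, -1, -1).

∂V₁/∂x = 0
∂V₂/∂y = -4*x^2 - 20*z^2
∂V₃/∂z = 0
∇·V = -4*x^2 - 20*z^2
At (3, -1, -1): -56.

-56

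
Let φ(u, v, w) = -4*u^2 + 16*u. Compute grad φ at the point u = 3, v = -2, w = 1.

(-8, 0, 0)

∂φ/∂u = -8*u + 16
∂φ/∂v = 0
∂φ/∂w = 0
∇φ = (-8*u + 16, 0, 0)
At (3, -2, 1): (-8, 0, 0).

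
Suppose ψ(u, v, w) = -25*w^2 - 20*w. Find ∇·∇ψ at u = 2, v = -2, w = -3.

∂²ψ/∂u² = 0
∂²ψ/∂v² = 0
∂²ψ/∂w² = -50
∇²ψ = -50
At (2, -2, -3): -50.

-50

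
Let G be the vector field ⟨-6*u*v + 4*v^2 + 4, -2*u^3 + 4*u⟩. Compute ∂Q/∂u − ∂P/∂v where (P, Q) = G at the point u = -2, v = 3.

∂G₂/∂u = -6*u^2 + 4
∂G₁/∂v = -6*u + 8*v
Scalar curl = -6*u^2 + 6*u - 8*v + 4
At (-2, 3): -56.

-56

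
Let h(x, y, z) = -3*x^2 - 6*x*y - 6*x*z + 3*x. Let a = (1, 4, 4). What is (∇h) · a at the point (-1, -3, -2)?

∂h/∂x = -6*x - 6*y - 6*z + 3
∂h/∂y = -6*x
∂h/∂z = -6*x
∇h at (-1, -3, -2) = (39, 6, 6)
∇h · a = (39)(1) + (6)(4) + (6)(4) = 87

87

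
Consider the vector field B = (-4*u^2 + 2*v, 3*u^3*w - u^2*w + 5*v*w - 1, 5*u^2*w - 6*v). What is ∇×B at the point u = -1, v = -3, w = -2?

(13, -20, -24)

(∇×B)₁ = ∂B₃/∂v − ∂B₂/∂w = -3*u^3 + u^2 - 5*v - 6
(∇×B)₂ = ∂B₁/∂w − ∂B₃/∂u = -10*u*w
(∇×B)₃ = ∂B₂/∂u − ∂B₁/∂v = 9*u^2*w - 2*u*w - 2
∇×B = (-3*u^3 + u^2 - 5*v - 6, -10*u*w, 9*u^2*w - 2*u*w - 2)
At (-1, -3, -2): (13, -20, -24).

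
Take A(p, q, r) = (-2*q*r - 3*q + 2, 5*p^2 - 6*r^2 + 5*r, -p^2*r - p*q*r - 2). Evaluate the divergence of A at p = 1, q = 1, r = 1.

-2

∂A₁/∂p = 0
∂A₂/∂q = 0
∂A₃/∂r = -p^2 - p*q
∇·A = -p^2 - p*q
At (1, 1, 1): -2.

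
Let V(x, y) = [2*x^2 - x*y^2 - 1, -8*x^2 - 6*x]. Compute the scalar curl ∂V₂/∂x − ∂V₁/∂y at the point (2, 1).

-34

∂V₂/∂x = -16*x - 6
∂V₁/∂y = -2*x*y
Scalar curl = 2*x*y - 16*x - 6
At (2, 1): -34.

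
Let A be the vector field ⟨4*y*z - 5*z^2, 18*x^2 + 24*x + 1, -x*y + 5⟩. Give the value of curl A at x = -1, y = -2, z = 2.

(∇×A)₁ = ∂A₃/∂y − ∂A₂/∂z = -x
(∇×A)₂ = ∂A₁/∂z − ∂A₃/∂x = 5*y - 10*z
(∇×A)₃ = ∂A₂/∂x − ∂A₁/∂y = 36*x - 4*z + 24
∇×A = (-x, 5*y - 10*z, 36*x - 4*z + 24)
At (-1, -2, 2): (1, -30, -20).

(1, -30, -20)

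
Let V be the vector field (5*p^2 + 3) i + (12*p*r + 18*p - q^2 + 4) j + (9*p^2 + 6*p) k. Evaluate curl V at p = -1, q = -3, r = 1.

(∇×V)₁ = ∂V₃/∂q − ∂V₂/∂r = -12*p
(∇×V)₂ = ∂V₁/∂r − ∂V₃/∂p = -18*p - 6
(∇×V)₃ = ∂V₂/∂p − ∂V₁/∂q = 12*r + 18
∇×V = (-12*p, -18*p - 6, 12*r + 18)
At (-1, -3, 1): (12, 12, 30).

(12, 12, 30)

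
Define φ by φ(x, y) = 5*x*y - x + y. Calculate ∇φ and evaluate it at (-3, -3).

(-16, -14)

∂φ/∂x = 5*y - 1
∂φ/∂y = 5*x + 1
∇φ = (5*y - 1, 5*x + 1)
At (-3, -3): (-16, -14).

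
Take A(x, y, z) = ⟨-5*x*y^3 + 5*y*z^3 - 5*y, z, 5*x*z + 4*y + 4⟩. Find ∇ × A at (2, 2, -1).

(3, 35, 130)

(∇×A)₁ = ∂A₃/∂y − ∂A₂/∂z = 3
(∇×A)₂ = ∂A₁/∂z − ∂A₃/∂x = 15*y*z^2 - 5*z
(∇×A)₃ = ∂A₂/∂x − ∂A₁/∂y = 15*x*y^2 - 5*z^3 + 5
∇×A = (3, 15*y*z^2 - 5*z, 15*x*y^2 - 5*z^3 + 5)
At (2, 2, -1): (3, 35, 130).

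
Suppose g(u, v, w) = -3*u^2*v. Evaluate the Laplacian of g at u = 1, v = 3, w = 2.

-18

∂²g/∂u² = -6*v
∂²g/∂v² = 0
∂²g/∂w² = 0
∇²g = -6*v
At (1, 3, 2): -18.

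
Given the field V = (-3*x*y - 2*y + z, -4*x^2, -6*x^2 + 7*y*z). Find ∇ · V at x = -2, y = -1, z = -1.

∂V₁/∂x = -3*y
∂V₂/∂y = 0
∂V₃/∂z = 7*y
∇·V = 4*y
At (-2, -1, -1): -4.

-4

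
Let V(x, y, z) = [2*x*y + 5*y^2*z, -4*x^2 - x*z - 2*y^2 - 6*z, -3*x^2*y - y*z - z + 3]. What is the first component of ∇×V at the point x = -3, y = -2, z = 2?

(∇×V)_1 = ∂V₃/∂y − ∂V₂/∂z
= -3*x^2 - z − (-x - 6)
= -3*x^2 + x - z + 6
At (-3, -2, 2): -26.

-26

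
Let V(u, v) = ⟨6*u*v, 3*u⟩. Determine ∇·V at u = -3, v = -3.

-18

∂V₁/∂u = 6*v
∂V₂/∂v = 0
∇·V = 6*v
At (-3, -3): -18.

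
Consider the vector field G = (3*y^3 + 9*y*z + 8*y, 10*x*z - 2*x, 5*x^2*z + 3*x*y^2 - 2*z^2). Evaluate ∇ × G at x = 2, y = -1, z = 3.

(-32, -72, -16)

(∇×G)₁ = ∂G₃/∂y − ∂G₂/∂z = 6*x*y - 10*x
(∇×G)₂ = ∂G₁/∂z − ∂G₃/∂x = -10*x*z - 3*y^2 + 9*y
(∇×G)₃ = ∂G₂/∂x − ∂G₁/∂y = -9*y^2 + z - 10
∇×G = (6*x*y - 10*x, -10*x*z - 3*y^2 + 9*y, -9*y^2 + z - 10)
At (2, -1, 3): (-32, -72, -16).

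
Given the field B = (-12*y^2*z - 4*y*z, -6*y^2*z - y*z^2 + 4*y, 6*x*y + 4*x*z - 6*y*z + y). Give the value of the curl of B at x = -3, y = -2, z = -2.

(∇×B)₁ = ∂B₃/∂y − ∂B₂/∂z = 6*x + 6*y^2 + 2*y*z - 6*z + 1
(∇×B)₂ = ∂B₁/∂z − ∂B₃/∂x = -12*y^2 - 10*y - 4*z
(∇×B)₃ = ∂B₂/∂x − ∂B₁/∂y = 24*y*z + 4*z
∇×B = (6*x + 6*y^2 + 2*y*z - 6*z + 1, -12*y^2 - 10*y - 4*z, 24*y*z + 4*z)
At (-3, -2, -2): (27, -20, 88).

(27, -20, 88)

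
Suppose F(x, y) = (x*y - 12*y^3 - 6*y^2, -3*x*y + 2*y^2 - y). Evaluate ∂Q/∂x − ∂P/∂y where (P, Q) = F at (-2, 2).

164

∂F₂/∂x = -3*y
∂F₁/∂y = x - 36*y^2 - 12*y
Scalar curl = -x + 36*y^2 + 9*y
At (-2, 2): 164.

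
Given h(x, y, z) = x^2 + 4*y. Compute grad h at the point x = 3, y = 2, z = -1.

∂h/∂x = 2*x
∂h/∂y = 4
∂h/∂z = 0
∇h = (2*x, 4, 0)
At (3, 2, -1): (6, 4, 0).

(6, 4, 0)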